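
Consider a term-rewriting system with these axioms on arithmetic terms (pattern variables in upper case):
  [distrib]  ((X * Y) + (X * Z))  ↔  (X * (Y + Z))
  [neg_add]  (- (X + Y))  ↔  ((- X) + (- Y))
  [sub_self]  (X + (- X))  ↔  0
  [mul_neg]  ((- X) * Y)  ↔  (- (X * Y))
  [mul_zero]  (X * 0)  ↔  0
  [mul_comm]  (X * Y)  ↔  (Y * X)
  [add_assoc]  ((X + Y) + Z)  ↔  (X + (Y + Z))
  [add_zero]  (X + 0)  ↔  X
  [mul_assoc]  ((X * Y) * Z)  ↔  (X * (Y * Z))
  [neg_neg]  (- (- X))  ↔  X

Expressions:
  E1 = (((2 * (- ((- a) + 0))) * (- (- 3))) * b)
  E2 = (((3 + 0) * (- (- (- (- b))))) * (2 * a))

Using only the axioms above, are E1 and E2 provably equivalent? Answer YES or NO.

YES

(1) ((- a) + 0)  =[add_zero →]=  (- a)    ⊢ (((2 * (- (- a))) * (- (- 3))) * b)
(2) (- (- a))  =[neg_neg →]=  a    ⊢ (((2 * a) * (- (- 3))) * b)
(3) (- (- 3))  =[neg_neg →]=  3    ⊢ (((2 * a) * 3) * b)
(4) (((2 * a) * 3) * b)  =[mul_assoc →]=  ((2 * a) * (3 * b))
(5) 3  =[add_zero ←]=  (3 + 0)    ⊢ ((2 * a) * ((3 + 0) * b))
(6) b  =[neg_neg ←]=  (- (- b))    ⊢ ((2 * a) * ((3 + 0) * (- (- b))))
(7) ((2 * a) * ((3 + 0) * (- (- b))))  =[mul_comm →]=  (((3 + 0) * (- (- b))) * (2 * a))
(8) b  =[neg_neg ←]=  (- (- b))    ⊢ E2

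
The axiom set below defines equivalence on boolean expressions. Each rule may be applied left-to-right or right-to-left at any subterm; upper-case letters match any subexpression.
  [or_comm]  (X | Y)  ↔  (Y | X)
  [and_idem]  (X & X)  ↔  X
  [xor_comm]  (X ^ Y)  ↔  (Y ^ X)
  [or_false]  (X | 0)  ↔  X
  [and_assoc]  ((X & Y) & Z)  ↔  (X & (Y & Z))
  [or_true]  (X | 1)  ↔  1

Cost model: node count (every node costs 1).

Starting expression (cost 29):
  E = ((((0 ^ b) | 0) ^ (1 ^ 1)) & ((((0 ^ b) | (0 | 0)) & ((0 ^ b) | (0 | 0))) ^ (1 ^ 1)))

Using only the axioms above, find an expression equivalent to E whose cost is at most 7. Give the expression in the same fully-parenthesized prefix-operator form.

((0 ^ b) ^ (1 ^ 1))   [cost 7]

(1) (((0 ^ b) | (0 | 0)) & ((0 ^ b) | (0 | 0)))  =[and_idem →]=  ((0 ^ b) | (0 | 0))    ⊢ ((((0 ^ b) | 0) ^ (1 ^ 1)) & (((0 ^ b) | (0 | 0)) ^ (1 ^ 1)))
(2) (0 | 0)  =[or_false →]=  0    ⊢ ((((0 ^ b) | 0) ^ (1 ^ 1)) & (((0 ^ b) | 0) ^ (1 ^ 1)))
(3) ((((0 ^ b) | 0) ^ (1 ^ 1)) & (((0 ^ b) | 0) ^ (1 ^ 1)))  =[and_idem →]=  (((0 ^ b) | 0) ^ (1 ^ 1))
(4) ((0 ^ b) | 0)  =[or_false →]=  (0 ^ b)    ⊢ cost 7, within 7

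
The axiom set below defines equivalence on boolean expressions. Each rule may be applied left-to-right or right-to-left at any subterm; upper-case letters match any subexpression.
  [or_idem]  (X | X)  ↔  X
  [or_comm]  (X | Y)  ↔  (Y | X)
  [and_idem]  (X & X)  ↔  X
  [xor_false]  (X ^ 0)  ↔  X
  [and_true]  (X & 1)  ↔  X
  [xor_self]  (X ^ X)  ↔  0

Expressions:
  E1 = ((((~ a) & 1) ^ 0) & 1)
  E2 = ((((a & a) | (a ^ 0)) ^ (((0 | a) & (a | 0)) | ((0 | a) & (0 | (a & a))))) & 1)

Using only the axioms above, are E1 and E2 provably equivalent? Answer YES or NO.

NO

All listed rules preserve value, hence provable equivalence implies equal values everywhere; look for a separating assignment.
a=0 gives E1 ↦ 1, E2 ↦ 0; values differ ⇒ not provably equivalent.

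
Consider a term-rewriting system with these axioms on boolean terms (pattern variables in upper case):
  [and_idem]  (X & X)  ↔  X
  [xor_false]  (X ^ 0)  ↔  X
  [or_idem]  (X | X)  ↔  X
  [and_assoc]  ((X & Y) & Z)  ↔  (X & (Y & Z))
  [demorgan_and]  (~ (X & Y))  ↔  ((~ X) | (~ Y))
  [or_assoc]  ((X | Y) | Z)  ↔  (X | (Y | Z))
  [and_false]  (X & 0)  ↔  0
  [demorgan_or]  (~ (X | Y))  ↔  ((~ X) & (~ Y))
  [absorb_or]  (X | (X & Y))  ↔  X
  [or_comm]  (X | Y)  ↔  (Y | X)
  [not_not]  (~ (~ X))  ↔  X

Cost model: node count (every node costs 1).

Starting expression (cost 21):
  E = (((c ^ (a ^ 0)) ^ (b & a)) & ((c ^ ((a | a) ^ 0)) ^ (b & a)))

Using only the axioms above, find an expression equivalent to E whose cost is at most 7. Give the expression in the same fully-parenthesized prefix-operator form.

(1) (a | a)  =[or_idem →]=  a    ⊢ (((c ^ (a ^ 0)) ^ (b & a)) & ((c ^ (a ^ 0)) ^ (b & a)))
(2) (((c ^ (a ^ 0)) ^ (b & a)) & ((c ^ (a ^ 0)) ^ (b & a)))  =[and_idem →]=  ((c ^ (a ^ 0)) ^ (b & a))
(3) (a ^ 0)  =[xor_false →]=  a    ⊢ cost 7, within 7

((c ^ a) ^ (b & a))   [cost 7]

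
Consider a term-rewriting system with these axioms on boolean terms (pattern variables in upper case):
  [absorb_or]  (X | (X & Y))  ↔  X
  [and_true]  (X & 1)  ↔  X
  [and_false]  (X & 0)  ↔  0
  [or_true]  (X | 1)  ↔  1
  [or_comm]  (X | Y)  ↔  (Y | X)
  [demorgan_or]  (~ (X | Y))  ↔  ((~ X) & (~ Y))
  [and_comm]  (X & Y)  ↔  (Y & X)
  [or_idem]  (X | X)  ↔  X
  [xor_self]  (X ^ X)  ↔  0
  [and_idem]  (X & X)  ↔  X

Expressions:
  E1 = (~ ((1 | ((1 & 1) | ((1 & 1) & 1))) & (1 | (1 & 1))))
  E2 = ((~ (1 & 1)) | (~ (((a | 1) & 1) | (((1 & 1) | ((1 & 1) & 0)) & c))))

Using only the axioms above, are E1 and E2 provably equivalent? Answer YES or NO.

step 1: absorb_or (→) rewrites ((1 & 1) | ((1 & 1) & 1)) into (1 & 1), now (~ ((1 | (1 & 1)) & (1 | (1 & 1))))
step 2: and_idem (→) rewrites ((1 | (1 & 1)) & (1 | (1 & 1))) into (1 | (1 & 1)), now (~ (1 | (1 & 1)))
step 3: absorb_or (→) rewrites (1 | (1 & 1)) into 1, now (~ 1)
step 4: and_true (←) rewrites 1 into (1 & 1), now (~ (1 & 1))
step 5: or_idem (←) rewrites (~ (1 & 1)) into ((~ (1 & 1)) | (~ (1 & 1)))
step 6: absorb_or (←) rewrites (1 & 1) into ((1 & 1) | ((1 & 1) & c)), now ((~ (1 & 1)) | (~ ((1 & 1) | ((1 & 1) & c))))
step 7: or_true (←) rewrites 1 into (a | 1), now ((~ (1 & 1)) | (~ (((a | 1) & 1) | ((1 & 1) & c))))
step 8: absorb_or (←) rewrites (1 & 1) into ((1 & 1) | ((1 & 1) & 0)), which is E2

YES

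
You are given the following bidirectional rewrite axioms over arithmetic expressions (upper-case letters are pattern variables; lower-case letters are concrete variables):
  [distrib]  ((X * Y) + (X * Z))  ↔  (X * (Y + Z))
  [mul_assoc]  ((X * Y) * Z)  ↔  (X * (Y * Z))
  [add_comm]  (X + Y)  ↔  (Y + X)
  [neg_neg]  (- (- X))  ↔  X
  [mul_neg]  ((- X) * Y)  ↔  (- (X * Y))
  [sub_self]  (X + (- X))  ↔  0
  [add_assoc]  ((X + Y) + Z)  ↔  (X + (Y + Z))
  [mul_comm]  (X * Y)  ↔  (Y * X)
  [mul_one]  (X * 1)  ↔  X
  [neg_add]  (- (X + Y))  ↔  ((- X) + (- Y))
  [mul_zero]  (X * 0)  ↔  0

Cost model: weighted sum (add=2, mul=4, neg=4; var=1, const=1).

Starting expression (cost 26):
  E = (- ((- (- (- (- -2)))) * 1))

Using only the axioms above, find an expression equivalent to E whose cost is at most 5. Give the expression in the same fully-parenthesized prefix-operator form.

step 1: neg_neg (→) rewrites (- (- -2)) into -2, now (- ((- (- -2)) * 1))
step 2: mul_one (→) rewrites ((- (- -2)) * 1) into (- (- -2)), now (- (- (- -2)))
step 3: neg_neg (→) rewrites (- (- -2)) into -2, reaching cost 5 (bound 5)

(- -2)   [cost 5]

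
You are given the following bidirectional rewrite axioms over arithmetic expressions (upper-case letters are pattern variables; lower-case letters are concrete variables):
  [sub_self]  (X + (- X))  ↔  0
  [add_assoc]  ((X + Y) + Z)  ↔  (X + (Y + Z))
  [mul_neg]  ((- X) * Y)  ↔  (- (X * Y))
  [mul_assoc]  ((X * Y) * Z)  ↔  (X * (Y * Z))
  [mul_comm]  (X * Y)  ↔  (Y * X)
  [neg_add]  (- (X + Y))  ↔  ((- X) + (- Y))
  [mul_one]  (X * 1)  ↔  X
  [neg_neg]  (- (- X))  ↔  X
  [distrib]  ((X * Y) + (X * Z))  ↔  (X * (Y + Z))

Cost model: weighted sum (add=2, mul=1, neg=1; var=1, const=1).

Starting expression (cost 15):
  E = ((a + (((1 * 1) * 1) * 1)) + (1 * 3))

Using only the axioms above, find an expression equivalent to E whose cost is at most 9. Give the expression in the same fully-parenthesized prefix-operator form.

1. [mul_one →] (((1 * 1) * 1) * 1)  →  ((1 * 1) * 1);  E = ((a + ((1 * 1) * 1)) + (1 * 3))
2. [mul_one →] (1 * 1)  →  1;  E = ((a + (1 * 1)) + (1 * 3))
3. [mul_one →] (1 * 1)  →  1;  cost 9 ≤ 9, done

((a + 1) + (1 * 3))   [cost 9]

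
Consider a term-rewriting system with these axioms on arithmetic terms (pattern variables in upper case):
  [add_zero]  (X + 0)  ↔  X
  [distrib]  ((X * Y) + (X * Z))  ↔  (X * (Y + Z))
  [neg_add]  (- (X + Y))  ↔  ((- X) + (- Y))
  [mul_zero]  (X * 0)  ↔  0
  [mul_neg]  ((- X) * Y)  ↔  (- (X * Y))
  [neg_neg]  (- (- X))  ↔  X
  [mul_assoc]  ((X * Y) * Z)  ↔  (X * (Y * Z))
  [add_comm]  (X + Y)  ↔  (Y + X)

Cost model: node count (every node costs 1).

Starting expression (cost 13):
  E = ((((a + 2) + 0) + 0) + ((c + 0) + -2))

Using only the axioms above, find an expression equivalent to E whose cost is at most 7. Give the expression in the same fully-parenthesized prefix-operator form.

((a + 2) + (c + -2))   [cost 7]

step 1: add_zero (→) rewrites (c + 0) into c, now ((((a + 2) + 0) + 0) + (c + -2))
step 2: add_zero (→) rewrites ((a + 2) + 0) into (a + 2), now (((a + 2) + 0) + (c + -2))
step 3: add_zero (→) rewrites ((a + 2) + 0) into (a + 2), reaching cost 7 (bound 7)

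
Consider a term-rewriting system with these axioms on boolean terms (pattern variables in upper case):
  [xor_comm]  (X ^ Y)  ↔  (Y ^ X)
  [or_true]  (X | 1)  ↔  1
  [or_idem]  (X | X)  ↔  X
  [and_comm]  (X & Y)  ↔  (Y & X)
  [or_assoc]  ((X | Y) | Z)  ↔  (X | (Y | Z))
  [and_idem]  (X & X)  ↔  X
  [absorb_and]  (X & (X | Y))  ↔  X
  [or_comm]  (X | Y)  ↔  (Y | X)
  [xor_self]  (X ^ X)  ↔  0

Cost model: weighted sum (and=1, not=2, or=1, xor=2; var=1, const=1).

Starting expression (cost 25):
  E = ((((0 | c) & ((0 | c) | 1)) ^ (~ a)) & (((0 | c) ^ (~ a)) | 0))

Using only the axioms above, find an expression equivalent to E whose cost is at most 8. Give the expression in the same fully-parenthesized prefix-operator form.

(1) ((0 | c) & ((0 | c) | 1))  =[absorb_and →]=  (0 | c)    ⊢ (((0 | c) ^ (~ a)) & (((0 | c) ^ (~ a)) | 0))
(2) (((0 | c) ^ (~ a)) & (((0 | c) ^ (~ a)) | 0))  =[absorb_and →]=  ((0 | c) ^ (~ a))    ⊢ cost 8, within 8

((0 | c) ^ (~ a))   [cost 8]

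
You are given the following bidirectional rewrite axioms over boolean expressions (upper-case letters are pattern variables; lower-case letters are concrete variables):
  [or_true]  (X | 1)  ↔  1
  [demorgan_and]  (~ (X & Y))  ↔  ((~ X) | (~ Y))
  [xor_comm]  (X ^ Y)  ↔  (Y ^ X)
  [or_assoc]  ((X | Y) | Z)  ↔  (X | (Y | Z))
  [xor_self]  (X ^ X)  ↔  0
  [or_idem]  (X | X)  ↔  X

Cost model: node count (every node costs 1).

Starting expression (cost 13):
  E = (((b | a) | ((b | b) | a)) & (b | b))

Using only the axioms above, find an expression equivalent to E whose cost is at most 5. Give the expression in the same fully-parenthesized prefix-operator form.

step 1: or_idem (→) rewrites (b | b) into b, now (((b | a) | ((b | b) | a)) & b)
step 2: or_idem (→) rewrites (b | b) into b, now (((b | a) | (b | a)) & b)
step 3: or_idem (→) rewrites ((b | a) | (b | a)) into (b | a), reaching cost 5 (bound 5)

((b | a) & b)   [cost 5]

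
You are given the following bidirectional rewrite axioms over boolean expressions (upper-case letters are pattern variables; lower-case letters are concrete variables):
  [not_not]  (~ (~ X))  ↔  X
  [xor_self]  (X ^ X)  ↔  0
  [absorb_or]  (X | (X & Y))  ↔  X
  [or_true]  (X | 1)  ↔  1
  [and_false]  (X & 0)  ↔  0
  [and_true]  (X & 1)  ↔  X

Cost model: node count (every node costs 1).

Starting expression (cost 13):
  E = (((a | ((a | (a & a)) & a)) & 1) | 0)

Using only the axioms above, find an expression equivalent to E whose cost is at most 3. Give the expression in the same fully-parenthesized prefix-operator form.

(a | 0)   [cost 3]

1. [absorb_or →] (a | (a & a))  →  a;  E = (((a | (a & a)) & 1) | 0)
2. [absorb_or →] (a | (a & a))  →  a;  E = ((a & 1) | 0)
3. [and_true →] (a & 1)  →  a;  cost 3 ≤ 3, done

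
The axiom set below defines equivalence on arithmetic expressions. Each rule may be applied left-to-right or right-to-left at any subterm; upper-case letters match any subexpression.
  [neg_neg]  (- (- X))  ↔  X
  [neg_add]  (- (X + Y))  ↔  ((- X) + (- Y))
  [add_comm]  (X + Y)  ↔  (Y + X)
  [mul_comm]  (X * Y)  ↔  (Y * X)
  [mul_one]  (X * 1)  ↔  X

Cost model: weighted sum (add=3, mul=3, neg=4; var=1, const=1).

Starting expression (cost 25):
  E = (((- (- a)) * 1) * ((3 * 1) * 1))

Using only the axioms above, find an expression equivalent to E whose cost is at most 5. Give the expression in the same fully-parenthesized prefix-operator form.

(1) (- (- a))  =[neg_neg →]=  a    ⊢ ((a * 1) * ((3 * 1) * 1))
(2) (a * 1)  =[mul_one →]=  a    ⊢ (a * ((3 * 1) * 1))
(3) (3 * 1)  =[mul_one →]=  3    ⊢ (a * (3 * 1))
(4) (3 * 1)  =[mul_one →]=  3    ⊢ cost 5, within 5

(a * 3)   [cost 5]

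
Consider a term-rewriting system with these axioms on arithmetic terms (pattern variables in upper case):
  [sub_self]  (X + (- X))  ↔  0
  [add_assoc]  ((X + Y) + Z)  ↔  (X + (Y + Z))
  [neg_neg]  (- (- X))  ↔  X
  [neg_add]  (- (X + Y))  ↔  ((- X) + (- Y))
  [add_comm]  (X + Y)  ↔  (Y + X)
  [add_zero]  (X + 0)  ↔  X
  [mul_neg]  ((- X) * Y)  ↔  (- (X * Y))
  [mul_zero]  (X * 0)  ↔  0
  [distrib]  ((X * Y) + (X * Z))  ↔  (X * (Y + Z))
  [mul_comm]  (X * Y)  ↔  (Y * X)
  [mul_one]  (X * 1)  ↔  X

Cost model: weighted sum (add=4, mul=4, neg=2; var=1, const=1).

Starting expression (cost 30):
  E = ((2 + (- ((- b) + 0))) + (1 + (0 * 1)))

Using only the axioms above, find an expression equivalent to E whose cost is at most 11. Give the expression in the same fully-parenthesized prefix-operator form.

step 1: add_zero (→) rewrites ((- b) + 0) into (- b), now ((2 + (- (- b))) + (1 + (0 * 1)))
step 2: add_assoc (→) rewrites ((2 + (- (- b))) + (1 + (0 * 1))) into (2 + ((- (- b)) + (1 + (0 * 1))))
step 3: neg_neg (→) rewrites (- (- b)) into b, now (2 + (b + (1 + (0 * 1))))
step 4: mul_one (→) rewrites (0 * 1) into 0, now (2 + (b + (1 + 0)))
step 5: add_zero (→) rewrites (1 + 0) into 1, reaching cost 11 (bound 11)

(2 + (b + 1))   [cost 11]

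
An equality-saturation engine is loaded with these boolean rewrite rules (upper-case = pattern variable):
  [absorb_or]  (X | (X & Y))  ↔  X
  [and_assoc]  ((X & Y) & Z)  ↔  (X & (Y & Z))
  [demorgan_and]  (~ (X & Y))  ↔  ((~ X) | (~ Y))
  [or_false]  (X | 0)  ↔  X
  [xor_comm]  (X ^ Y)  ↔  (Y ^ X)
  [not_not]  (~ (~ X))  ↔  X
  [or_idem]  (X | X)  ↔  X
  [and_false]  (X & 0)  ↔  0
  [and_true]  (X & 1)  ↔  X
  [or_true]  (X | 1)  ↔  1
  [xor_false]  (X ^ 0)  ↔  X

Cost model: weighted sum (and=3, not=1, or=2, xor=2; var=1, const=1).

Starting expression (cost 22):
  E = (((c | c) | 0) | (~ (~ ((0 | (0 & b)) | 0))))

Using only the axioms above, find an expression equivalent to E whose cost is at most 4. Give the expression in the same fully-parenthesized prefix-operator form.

(c | 0)   [cost 4]

(1) (0 | (0 & b))  =[absorb_or →]=  0    ⊢ (((c | c) | 0) | (~ (~ (0 | 0))))
(2) (~ (~ (0 | 0)))  =[not_not →]=  (0 | 0)    ⊢ (((c | c) | 0) | (0 | 0))
(3) ((c | c) | 0)  =[or_false →]=  (c | c)    ⊢ ((c | c) | (0 | 0))
(4) (c | c)  =[or_idem →]=  c    ⊢ (c | (0 | 0))
(5) (0 | 0)  =[or_false →]=  0    ⊢ cost 4, within 4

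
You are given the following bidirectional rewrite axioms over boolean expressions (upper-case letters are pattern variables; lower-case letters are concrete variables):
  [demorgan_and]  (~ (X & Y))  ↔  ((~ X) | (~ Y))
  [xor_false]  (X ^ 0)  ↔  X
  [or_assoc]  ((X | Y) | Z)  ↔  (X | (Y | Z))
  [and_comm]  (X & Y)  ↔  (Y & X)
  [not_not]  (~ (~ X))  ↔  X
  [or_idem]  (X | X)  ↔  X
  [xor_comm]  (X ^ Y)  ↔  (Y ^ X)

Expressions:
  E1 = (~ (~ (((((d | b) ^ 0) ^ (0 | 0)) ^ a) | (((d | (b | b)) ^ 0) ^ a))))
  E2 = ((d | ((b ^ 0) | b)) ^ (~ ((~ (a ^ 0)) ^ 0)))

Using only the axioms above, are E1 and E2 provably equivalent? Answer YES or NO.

YES

(1) (~ (~ (((((d | b) ^ 0) ^ (0 | 0)) ^ a) | (((d | (b | b)) ^ 0) ^ a))))  =[not_not →]=  (((((d | b) ^ 0) ^ (0 | 0)) ^ a) | (((d | (b | b)) ^ 0) ^ a))
(2) (0 | 0)  =[or_idem →]=  0    ⊢ (((((d | b) ^ 0) ^ 0) ^ a) | (((d | (b | b)) ^ 0) ^ a))
(3) ((d | b) ^ 0)  =[xor_false →]=  (d | b)    ⊢ ((((d | b) ^ 0) ^ a) | (((d | (b | b)) ^ 0) ^ a))
(4) (b | b)  =[or_idem →]=  b    ⊢ ((((d | b) ^ 0) ^ a) | (((d | b) ^ 0) ^ a))
(5) ((((d | b) ^ 0) ^ a) | (((d | b) ^ 0) ^ a))  =[or_idem →]=  (((d | b) ^ 0) ^ a)
(6) ((d | b) ^ 0)  =[xor_false →]=  (d | b)    ⊢ ((d | b) ^ a)
(7) a  =[not_not ←]=  (~ (~ a))    ⊢ ((d | b) ^ (~ (~ a)))
(8) b  =[or_idem ←]=  (b | b)    ⊢ ((d | (b | b)) ^ (~ (~ a)))
(9) a  =[xor_false ←]=  (a ^ 0)    ⊢ ((d | (b | b)) ^ (~ (~ (a ^ 0))))
(10) b  =[xor_false ←]=  (b ^ 0)    ⊢ ((d | ((b ^ 0) | b)) ^ (~ (~ (a ^ 0))))
(11) (~ (a ^ 0))  =[xor_false ←]=  ((~ (a ^ 0)) ^ 0)    ⊢ E2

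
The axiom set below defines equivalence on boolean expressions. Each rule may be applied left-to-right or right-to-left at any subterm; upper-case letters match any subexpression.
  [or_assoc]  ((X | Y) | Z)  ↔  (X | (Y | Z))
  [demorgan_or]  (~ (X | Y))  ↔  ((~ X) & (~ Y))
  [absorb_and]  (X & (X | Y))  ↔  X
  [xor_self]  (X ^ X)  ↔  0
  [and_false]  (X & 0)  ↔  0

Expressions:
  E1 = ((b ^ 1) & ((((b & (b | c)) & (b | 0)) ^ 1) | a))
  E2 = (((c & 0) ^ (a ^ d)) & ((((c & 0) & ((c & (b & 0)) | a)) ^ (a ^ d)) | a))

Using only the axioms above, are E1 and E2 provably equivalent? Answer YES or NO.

NO

All listed rules preserve value, hence provable equivalence implies equal values everywhere; look for a separating assignment.
a=0, b=0, c=0, d=0 gives E1 ↦ 1, E2 ↦ 0; values differ ⇒ not provably equivalent.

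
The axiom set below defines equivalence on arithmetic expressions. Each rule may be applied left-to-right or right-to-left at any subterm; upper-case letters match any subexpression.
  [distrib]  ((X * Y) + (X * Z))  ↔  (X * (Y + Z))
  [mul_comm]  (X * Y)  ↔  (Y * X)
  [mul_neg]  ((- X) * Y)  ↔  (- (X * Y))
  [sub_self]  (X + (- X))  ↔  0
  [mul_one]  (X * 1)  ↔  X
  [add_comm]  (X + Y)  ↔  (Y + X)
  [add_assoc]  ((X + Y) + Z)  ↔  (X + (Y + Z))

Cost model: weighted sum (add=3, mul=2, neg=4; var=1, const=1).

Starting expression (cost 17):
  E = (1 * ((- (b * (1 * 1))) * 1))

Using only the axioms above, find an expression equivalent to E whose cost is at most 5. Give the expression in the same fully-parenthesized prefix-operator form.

step 1: mul_one (→) rewrites (1 * 1) into 1, now (1 * ((- (b * 1)) * 1))
step 2: mul_comm (→) rewrites (1 * ((- (b * 1)) * 1)) into (((- (b * 1)) * 1) * 1)
step 3: mul_one (→) rewrites (b * 1) into b, now (((- b) * 1) * 1)
step 4: mul_one (→) rewrites ((- b) * 1) into (- b), now ((- b) * 1)
step 5: mul_neg (→) rewrites ((- b) * 1) into (- (b * 1))
step 6: mul_one (→) rewrites (b * 1) into b, reaching cost 5 (bound 5)

(- b)   [cost 5]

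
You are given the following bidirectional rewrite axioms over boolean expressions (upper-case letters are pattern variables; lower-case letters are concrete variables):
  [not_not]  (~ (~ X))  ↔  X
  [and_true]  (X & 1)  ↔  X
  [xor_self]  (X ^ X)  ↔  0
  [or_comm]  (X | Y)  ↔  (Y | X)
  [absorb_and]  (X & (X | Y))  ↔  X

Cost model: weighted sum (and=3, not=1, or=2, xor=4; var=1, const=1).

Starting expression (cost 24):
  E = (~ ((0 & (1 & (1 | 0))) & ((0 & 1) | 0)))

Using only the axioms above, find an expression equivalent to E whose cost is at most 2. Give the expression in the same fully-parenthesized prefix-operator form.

(~ 0)   [cost 2]

(1) (1 & (1 | 0))  =[absorb_and →]=  1    ⊢ (~ ((0 & 1) & ((0 & 1) | 0)))
(2) ((0 & 1) & ((0 & 1) | 0))  =[absorb_and →]=  (0 & 1)    ⊢ (~ (0 & 1))
(3) (0 & 1)  =[and_true →]=  0    ⊢ cost 2, within 2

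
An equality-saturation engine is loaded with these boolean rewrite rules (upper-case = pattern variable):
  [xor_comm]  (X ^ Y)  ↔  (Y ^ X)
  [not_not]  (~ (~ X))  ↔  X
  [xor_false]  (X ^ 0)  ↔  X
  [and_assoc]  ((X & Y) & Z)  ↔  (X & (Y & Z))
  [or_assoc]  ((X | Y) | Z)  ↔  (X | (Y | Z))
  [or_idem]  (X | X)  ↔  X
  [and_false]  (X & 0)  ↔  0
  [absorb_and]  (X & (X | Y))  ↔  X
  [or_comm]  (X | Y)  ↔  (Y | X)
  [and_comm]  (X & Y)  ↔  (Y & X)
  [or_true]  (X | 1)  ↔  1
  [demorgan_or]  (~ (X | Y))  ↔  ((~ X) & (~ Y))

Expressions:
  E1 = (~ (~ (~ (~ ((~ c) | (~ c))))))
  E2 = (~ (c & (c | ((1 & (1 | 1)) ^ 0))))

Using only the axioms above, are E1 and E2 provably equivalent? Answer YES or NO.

YES

1. [or_idem →] ((~ c) | (~ c))  →  (~ c);  E1 = (~ (~ (~ (~ (~ c)))))
2. [not_not →] (~ (~ (~ (~ (~ c)))))  →  (~ (~ (~ c)))
3. [not_not →] (~ (~ c))  →  c;  E1 = (~ c)
4. [absorb_and ←] c  →  (c & (c | 1));  E1 = (~ (c & (c | 1)))
5. [absorb_and ←] 1  →  (1 & (1 | 1));  E1 = (~ (c & (c | (1 & (1 | 1)))))
6. [xor_false ←] (1 & (1 | 1))  →  ((1 & (1 | 1)) ^ 0);  this is E2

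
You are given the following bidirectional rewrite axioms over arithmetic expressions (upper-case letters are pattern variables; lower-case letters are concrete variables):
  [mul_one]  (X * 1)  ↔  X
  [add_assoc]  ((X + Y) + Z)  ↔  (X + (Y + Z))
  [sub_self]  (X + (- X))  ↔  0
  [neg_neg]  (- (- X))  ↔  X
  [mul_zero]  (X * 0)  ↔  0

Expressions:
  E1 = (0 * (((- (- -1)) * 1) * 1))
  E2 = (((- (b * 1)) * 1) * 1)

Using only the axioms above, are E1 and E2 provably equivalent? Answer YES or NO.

All listed rules preserve value, hence provable equivalence implies equal values everywhere; look for a separating assignment.
b=1 gives E1 ↦ 0, E2 ↦ -1; values differ ⇒ not provably equivalent.

NO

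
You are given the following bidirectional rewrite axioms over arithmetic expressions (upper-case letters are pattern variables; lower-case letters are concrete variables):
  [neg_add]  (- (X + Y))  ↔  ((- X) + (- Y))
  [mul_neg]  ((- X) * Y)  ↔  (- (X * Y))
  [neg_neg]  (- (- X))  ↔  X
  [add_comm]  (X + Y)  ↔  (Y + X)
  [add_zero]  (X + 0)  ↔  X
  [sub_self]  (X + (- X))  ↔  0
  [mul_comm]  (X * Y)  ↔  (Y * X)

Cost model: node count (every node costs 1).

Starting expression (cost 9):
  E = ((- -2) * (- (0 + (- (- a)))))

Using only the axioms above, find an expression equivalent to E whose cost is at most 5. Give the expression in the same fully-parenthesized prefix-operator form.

1. [add_comm →] (0 + (- (- a)))  →  ((- (- a)) + 0);  E = ((- -2) * (- ((- (- a)) + 0)))
2. [neg_neg →] (- (- a))  →  a;  E = ((- -2) * (- (a + 0)))
3. [add_zero →] (a + 0)  →  a;  cost 5 ≤ 5, done

((- -2) * (- a))   [cost 5]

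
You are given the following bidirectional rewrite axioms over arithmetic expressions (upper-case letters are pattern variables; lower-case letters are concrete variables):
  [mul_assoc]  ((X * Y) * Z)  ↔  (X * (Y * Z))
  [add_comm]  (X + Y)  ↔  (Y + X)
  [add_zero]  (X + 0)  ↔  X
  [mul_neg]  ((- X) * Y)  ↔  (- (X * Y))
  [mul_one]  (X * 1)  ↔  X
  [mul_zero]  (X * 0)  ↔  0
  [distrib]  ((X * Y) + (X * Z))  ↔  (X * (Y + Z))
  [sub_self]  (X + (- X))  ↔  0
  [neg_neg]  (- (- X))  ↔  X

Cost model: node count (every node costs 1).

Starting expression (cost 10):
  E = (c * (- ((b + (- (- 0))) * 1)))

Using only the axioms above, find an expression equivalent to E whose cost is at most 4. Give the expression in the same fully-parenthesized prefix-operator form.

step 1: neg_neg (→) rewrites (- (- 0)) into 0, now (c * (- ((b + 0) * 1)))
step 2: add_zero (→) rewrites (b + 0) into b, now (c * (- (b * 1)))
step 3: mul_one (→) rewrites (b * 1) into b, reaching cost 4 (bound 4)

(c * (- b))   [cost 4]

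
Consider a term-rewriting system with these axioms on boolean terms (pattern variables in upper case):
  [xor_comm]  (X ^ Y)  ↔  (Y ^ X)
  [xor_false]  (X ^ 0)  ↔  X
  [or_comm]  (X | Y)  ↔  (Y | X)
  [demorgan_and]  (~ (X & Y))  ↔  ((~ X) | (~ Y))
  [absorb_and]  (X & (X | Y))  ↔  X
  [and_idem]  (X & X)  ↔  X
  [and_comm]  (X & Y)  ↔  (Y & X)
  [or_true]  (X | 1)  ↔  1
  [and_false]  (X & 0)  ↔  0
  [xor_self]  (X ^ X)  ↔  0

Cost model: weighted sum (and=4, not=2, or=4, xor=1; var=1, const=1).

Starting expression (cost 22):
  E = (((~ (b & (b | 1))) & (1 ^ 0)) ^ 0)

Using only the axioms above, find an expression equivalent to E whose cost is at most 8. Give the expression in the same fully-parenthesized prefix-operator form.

step 1: absorb_and (→) rewrites (b & (b | 1)) into b, now (((~ b) & (1 ^ 0)) ^ 0)
step 2: xor_false (→) rewrites (1 ^ 0) into 1, now (((~ b) & 1) ^ 0)
step 3: xor_false (→) rewrites (((~ b) & 1) ^ 0) into ((~ b) & 1), reaching cost 8 (bound 8)

((~ b) & 1)   [cost 8]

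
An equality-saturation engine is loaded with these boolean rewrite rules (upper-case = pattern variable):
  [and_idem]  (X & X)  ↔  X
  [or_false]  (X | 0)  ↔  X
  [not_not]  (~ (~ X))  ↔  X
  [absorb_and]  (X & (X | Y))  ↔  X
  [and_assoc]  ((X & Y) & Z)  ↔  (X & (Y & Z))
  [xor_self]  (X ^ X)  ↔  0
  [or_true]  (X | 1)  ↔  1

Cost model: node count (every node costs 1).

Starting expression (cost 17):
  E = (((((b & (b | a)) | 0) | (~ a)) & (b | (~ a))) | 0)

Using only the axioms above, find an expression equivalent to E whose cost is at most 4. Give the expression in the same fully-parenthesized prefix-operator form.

(b | (~ a))   [cost 4]

step 1: absorb_and (→) rewrites (b & (b | a)) into b, now ((((b | 0) | (~ a)) & (b | (~ a))) | 0)
step 2: or_false (→) rewrites (b | 0) into b, now (((b | (~ a)) & (b | (~ a))) | 0)
step 3: and_idem (→) rewrites ((b | (~ a)) & (b | (~ a))) into (b | (~ a)), now ((b | (~ a)) | 0)
step 4: or_false (→) rewrites ((b | (~ a)) | 0) into (b | (~ a)), reaching cost 4 (bound 4)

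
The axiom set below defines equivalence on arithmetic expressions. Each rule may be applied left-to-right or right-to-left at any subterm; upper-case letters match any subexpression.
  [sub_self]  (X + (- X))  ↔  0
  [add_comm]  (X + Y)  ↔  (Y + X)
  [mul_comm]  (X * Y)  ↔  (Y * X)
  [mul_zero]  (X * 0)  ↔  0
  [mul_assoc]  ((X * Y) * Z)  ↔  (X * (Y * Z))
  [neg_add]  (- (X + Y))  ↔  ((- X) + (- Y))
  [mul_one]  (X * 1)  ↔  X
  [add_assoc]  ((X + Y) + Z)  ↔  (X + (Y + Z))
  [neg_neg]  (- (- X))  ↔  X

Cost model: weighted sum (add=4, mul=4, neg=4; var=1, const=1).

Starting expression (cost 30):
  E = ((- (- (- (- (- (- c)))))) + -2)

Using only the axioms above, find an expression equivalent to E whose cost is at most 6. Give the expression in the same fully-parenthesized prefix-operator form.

(1) (- (- (- c)))  =[neg_neg →]=  (- c)    ⊢ ((- (- (- (- c)))) + -2)
(2) (- (- (- c)))  =[neg_neg →]=  (- c)    ⊢ ((- (- c)) + -2)
(3) (- (- c))  =[neg_neg →]=  c    ⊢ cost 6, within 6

(c + -2)   [cost 6]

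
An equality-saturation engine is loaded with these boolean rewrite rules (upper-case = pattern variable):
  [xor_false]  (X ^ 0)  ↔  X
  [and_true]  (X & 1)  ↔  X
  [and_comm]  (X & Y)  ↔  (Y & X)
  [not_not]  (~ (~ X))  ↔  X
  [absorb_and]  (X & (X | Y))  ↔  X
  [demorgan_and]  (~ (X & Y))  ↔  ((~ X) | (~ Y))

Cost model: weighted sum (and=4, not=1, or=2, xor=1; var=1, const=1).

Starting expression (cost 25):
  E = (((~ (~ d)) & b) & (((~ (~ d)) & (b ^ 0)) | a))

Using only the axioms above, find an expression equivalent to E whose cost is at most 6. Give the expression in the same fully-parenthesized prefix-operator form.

(d & b)   [cost 6]

step 1: xor_false (→) rewrites (b ^ 0) into b, now (((~ (~ d)) & b) & (((~ (~ d)) & b) | a))
step 2: absorb_and (→) rewrites (((~ (~ d)) & b) & (((~ (~ d)) & b) | a)) into ((~ (~ d)) & b)
step 3: not_not (→) rewrites (~ (~ d)) into d, reaching cost 6 (bound 6)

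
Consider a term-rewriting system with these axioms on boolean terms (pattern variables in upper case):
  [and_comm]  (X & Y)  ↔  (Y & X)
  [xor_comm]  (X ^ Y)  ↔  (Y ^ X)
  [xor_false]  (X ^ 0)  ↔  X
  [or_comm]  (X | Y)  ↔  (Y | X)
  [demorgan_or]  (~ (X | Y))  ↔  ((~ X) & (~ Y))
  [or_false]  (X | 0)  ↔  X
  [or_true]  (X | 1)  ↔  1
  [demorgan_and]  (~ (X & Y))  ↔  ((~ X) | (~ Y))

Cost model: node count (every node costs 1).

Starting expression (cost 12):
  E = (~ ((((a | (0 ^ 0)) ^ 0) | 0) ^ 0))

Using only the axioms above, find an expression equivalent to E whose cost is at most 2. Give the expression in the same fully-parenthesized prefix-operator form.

(~ a)   [cost 2]

step 1: xor_false (→) rewrites ((((a | (0 ^ 0)) ^ 0) | 0) ^ 0) into (((a | (0 ^ 0)) ^ 0) | 0), now (~ (((a | (0 ^ 0)) ^ 0) | 0))
step 2: or_false (→) rewrites (((a | (0 ^ 0)) ^ 0) | 0) into ((a | (0 ^ 0)) ^ 0), now (~ ((a | (0 ^ 0)) ^ 0))
step 3: xor_false (→) rewrites ((a | (0 ^ 0)) ^ 0) into (a | (0 ^ 0)), now (~ (a | (0 ^ 0)))
step 4: xor_false (→) rewrites (0 ^ 0) into 0, now (~ (a | 0))
step 5: or_false (→) rewrites (a | 0) into a, reaching cost 2 (bound 2)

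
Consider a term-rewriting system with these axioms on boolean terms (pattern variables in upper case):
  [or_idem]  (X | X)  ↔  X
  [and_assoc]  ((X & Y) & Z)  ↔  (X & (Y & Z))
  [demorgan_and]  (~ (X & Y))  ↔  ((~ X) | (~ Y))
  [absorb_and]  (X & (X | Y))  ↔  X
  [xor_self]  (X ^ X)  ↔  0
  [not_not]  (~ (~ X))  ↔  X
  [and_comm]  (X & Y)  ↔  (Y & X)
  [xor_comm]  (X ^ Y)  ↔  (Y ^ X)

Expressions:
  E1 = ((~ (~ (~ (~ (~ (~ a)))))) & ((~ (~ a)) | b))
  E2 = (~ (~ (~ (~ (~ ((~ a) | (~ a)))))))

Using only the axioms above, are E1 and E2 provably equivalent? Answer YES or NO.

YES

(1) (~ (~ (~ (~ (~ a)))))  =[not_not →]=  (~ (~ (~ a)))    ⊢ ((~ (~ (~ (~ a)))) & ((~ (~ a)) | b))
(2) (~ (~ (~ (~ a))))  =[not_not →]=  (~ (~ a))    ⊢ ((~ (~ a)) & ((~ (~ a)) | b))
(3) ((~ (~ a)) & ((~ (~ a)) | b))  =[absorb_and →]=  (~ (~ a))
(4) a  =[not_not ←]=  (~ (~ a))    ⊢ (~ (~ (~ (~ a))))
(5) (~ a)  =[or_idem ←]=  ((~ a) | (~ a))    ⊢ (~ (~ (~ ((~ a) | (~ a)))))
(6) ((~ a) | (~ a))  =[not_not ←]=  (~ (~ ((~ a) | (~ a))))    ⊢ E2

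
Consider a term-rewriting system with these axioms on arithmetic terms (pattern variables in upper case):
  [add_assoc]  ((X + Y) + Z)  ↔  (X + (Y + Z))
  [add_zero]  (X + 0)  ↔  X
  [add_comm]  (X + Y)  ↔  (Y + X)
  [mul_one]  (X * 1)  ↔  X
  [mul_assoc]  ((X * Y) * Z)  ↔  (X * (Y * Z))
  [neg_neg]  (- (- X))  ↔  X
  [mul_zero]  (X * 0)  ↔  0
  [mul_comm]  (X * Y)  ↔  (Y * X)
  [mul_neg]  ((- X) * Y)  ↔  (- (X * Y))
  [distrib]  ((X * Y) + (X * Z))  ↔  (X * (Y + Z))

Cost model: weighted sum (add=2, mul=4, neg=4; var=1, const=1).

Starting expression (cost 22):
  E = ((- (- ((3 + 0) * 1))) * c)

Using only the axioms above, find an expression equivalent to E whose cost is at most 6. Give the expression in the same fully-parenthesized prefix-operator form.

(3 * c)   [cost 6]

step 1: neg_neg (→) rewrites (- (- ((3 + 0) * 1))) into ((3 + 0) * 1), now (((3 + 0) * 1) * c)
step 2: add_zero (→) rewrites (3 + 0) into 3, now ((3 * 1) * c)
step 3: mul_one (→) rewrites (3 * 1) into 3, reaching cost 6 (bound 6)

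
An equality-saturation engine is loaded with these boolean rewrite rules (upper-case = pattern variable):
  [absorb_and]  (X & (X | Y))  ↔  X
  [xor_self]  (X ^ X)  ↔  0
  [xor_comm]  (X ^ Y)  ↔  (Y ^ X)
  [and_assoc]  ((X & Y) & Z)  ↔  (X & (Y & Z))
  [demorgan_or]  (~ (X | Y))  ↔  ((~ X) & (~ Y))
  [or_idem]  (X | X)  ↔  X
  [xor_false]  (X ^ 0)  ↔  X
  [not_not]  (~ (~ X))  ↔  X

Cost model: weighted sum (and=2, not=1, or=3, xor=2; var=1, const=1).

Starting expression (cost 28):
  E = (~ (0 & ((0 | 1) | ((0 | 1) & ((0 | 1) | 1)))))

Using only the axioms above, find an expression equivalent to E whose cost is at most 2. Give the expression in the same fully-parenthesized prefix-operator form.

(1) ((0 | 1) & ((0 | 1) | 1))  =[absorb_and →]=  (0 | 1)    ⊢ (~ (0 & ((0 | 1) | (0 | 1))))
(2) ((0 | 1) | (0 | 1))  =[or_idem →]=  (0 | 1)    ⊢ (~ (0 & (0 | 1)))
(3) (0 & (0 | 1))  =[absorb_and →]=  0    ⊢ cost 2, within 2

(~ 0)   [cost 2]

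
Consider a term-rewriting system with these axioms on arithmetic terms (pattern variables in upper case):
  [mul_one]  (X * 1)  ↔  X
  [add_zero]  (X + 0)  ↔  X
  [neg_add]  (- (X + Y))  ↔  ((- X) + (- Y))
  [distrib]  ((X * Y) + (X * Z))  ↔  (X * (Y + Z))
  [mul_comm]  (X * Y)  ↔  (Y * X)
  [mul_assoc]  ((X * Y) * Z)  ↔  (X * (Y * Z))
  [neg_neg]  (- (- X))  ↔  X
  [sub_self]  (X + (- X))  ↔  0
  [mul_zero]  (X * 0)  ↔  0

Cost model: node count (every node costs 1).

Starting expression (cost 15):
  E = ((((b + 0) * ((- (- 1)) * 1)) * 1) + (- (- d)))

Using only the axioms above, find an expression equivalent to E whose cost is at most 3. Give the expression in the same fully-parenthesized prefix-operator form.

(1) (- (- 1))  =[neg_neg →]=  1    ⊢ ((((b + 0) * (1 * 1)) * 1) + (- (- d)))
(2) (- (- d))  =[neg_neg →]=  d    ⊢ ((((b + 0) * (1 * 1)) * 1) + d)
(3) (1 * 1)  =[mul_one →]=  1    ⊢ ((((b + 0) * 1) * 1) + d)
(4) (b + 0)  =[add_zero →]=  b    ⊢ (((b * 1) * 1) + d)
(5) ((b * 1) * 1)  =[mul_one →]=  (b * 1)    ⊢ ((b * 1) + d)
(6) (b * 1)  =[mul_one →]=  b    ⊢ cost 3, within 3

(b + d)   [cost 3]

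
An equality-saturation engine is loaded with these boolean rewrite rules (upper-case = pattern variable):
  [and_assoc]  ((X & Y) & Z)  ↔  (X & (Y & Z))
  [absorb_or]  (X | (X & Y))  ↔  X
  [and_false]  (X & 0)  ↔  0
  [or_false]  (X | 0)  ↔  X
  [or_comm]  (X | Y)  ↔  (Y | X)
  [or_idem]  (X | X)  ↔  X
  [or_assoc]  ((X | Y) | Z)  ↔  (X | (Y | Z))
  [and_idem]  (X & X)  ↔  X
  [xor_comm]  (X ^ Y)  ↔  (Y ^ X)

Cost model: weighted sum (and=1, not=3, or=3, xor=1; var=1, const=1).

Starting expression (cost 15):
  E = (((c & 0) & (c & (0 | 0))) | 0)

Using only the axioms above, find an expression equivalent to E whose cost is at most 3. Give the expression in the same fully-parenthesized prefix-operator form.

1. [or_false →] (0 | 0)  →  0;  E = (((c & 0) & (c & 0)) | 0)
2. [and_idem →] ((c & 0) & (c & 0))  →  (c & 0);  E = ((c & 0) | 0)
3. [or_false →] ((c & 0) | 0)  →  (c & 0);  cost 3 ≤ 3, done

(c & 0)   [cost 3]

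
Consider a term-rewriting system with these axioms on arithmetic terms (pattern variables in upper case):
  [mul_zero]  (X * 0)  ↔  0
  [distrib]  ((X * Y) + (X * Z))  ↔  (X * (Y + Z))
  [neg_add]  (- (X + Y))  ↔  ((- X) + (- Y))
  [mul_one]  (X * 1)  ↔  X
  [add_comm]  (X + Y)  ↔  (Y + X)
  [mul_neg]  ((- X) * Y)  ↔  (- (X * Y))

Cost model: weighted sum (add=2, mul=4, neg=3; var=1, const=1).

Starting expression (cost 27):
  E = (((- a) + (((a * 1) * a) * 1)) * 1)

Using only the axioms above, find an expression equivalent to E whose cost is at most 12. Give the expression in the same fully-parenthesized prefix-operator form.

(1) (((a * 1) * a) * 1)  =[mul_one →]=  ((a * 1) * a)    ⊢ (((- a) + ((a * 1) * a)) * 1)
(2) (((- a) + ((a * 1) * a)) * 1)  =[mul_one →]=  ((- a) + ((a * 1) * a))
(3) (a * 1)  =[mul_one →]=  a    ⊢ cost 12, within 12

((- a) + (a * a))   [cost 12]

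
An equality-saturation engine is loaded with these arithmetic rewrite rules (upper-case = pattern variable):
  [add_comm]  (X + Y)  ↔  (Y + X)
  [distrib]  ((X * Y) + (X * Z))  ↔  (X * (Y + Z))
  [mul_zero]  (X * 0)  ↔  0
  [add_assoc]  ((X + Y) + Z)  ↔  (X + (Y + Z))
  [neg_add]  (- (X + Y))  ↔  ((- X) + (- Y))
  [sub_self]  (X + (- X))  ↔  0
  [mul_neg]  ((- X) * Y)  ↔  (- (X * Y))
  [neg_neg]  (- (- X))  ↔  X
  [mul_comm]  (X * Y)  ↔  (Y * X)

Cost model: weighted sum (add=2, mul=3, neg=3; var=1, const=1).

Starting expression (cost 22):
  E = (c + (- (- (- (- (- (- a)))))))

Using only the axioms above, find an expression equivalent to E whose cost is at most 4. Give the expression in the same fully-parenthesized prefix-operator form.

(c + a)   [cost 4]

(1) (- (- a))  =[neg_neg →]=  a    ⊢ (c + (- (- (- (- a)))))
(2) (- (- a))  =[neg_neg →]=  a    ⊢ (c + (- (- a)))
(3) (- (- a))  =[neg_neg →]=  a    ⊢ cost 4, within 4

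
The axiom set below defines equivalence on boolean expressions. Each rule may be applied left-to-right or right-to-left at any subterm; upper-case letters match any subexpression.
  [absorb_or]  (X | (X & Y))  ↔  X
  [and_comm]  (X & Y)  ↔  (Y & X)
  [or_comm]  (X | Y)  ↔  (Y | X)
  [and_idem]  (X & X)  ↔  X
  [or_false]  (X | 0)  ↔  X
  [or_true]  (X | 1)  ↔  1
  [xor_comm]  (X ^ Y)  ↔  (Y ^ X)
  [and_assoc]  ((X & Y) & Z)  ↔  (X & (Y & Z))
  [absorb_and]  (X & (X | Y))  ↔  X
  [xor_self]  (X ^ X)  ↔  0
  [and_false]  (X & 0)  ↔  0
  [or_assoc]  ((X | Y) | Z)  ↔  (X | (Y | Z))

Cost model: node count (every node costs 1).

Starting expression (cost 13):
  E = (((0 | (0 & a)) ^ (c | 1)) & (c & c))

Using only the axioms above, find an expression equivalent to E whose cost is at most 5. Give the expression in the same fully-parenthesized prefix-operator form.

1. [or_true →] (c | 1)  →  1;  E = (((0 | (0 & a)) ^ 1) & (c & c))
2. [absorb_or →] (0 | (0 & a))  →  0;  E = ((0 ^ 1) & (c & c))
3. [and_idem →] (c & c)  →  c;  cost 5 ≤ 5, done

((0 ^ 1) & c)   [cost 5]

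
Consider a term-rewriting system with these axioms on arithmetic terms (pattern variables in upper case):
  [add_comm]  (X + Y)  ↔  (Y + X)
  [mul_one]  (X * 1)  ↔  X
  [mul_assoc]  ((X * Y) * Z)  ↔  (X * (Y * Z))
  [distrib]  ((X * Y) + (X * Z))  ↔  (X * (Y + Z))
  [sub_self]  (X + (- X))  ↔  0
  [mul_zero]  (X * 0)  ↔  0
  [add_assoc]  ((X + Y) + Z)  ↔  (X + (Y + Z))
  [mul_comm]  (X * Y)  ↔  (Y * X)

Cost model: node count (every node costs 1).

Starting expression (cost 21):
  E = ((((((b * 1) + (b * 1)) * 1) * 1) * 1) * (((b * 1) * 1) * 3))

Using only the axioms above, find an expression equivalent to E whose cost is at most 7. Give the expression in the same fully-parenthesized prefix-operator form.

((b + b) * (b * 3))   [cost 7]

(1) ((((b * 1) + (b * 1)) * 1) * 1)  =[mul_one →]=  (((b * 1) + (b * 1)) * 1)    ⊢ (((((b * 1) + (b * 1)) * 1) * 1) * (((b * 1) * 1) * 3))
(2) (((b * 1) + (b * 1)) * 1)  =[mul_one →]=  ((b * 1) + (b * 1))    ⊢ ((((b * 1) + (b * 1)) * 1) * (((b * 1) * 1) * 3))
(3) (((b * 1) + (b * 1)) * 1)  =[mul_one →]=  ((b * 1) + (b * 1))    ⊢ (((b * 1) + (b * 1)) * (((b * 1) * 1) * 3))
(4) (b * 1)  =[mul_one →]=  b    ⊢ ((b + (b * 1)) * (((b * 1) * 1) * 3))
(5) (b * 1)  =[mul_one →]=  b    ⊢ ((b + (b * 1)) * ((b * 1) * 3))
(6) (b * 1)  =[mul_one →]=  b    ⊢ ((b + (b * 1)) * (b * 3))
(7) (b * 1)  =[mul_one →]=  b    ⊢ cost 7, within 7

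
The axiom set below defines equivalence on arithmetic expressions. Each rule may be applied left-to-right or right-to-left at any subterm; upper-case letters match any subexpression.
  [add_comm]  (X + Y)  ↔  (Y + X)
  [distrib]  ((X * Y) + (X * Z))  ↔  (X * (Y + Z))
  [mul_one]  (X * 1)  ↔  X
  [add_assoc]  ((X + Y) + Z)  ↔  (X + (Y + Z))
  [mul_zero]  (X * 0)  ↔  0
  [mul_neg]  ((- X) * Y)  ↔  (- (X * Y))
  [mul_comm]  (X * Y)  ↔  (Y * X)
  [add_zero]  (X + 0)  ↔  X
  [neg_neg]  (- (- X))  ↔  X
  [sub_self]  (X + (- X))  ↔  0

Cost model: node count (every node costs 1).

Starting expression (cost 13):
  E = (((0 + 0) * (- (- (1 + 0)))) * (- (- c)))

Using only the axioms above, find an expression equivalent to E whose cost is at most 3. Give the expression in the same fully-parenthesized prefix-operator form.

(0 * c)   [cost 3]

1. [add_zero →] (1 + 0)  →  1;  E = (((0 + 0) * (- (- 1))) * (- (- c)))
2. [neg_neg →] (- (- 1))  →  1;  E = (((0 + 0) * 1) * (- (- c)))
3. [mul_one →] ((0 + 0) * 1)  →  (0 + 0);  E = ((0 + 0) * (- (- c)))
4. [neg_neg →] (- (- c))  →  c;  E = ((0 + 0) * c)
5. [add_zero →] (0 + 0)  →  0;  cost 3 ≤ 3, done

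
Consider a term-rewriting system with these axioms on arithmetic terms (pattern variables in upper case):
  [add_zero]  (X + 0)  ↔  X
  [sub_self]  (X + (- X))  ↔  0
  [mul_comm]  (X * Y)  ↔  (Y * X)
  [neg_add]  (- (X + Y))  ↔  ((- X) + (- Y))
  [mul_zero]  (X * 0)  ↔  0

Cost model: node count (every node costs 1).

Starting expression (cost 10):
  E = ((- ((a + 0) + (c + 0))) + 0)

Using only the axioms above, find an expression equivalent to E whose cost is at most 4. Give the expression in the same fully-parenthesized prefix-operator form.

step 1: add_zero (→) rewrites ((- ((a + 0) + (c + 0))) + 0) into (- ((a + 0) + (c + 0)))
step 2: add_zero (→) rewrites (a + 0) into a, now (- (a + (c + 0)))
step 3: add_zero (→) rewrites (c + 0) into c, reaching cost 4 (bound 4)

(- (a + c))   [cost 4]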